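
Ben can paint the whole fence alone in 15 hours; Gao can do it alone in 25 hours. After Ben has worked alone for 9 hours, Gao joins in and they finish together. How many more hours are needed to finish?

In 9 hours Ben does 9/15 = 3/5 of the job, leaving 2/5.
Ben and Gao together work at 8/75 per hour, so finishing takes 2/5 ÷ 8/75 = 15/4 hours.

15/4 hours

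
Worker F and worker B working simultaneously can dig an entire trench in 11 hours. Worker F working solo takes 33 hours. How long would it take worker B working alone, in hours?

33/2 hours

Combined rate is 1/11 per hour.
Known contribution: 1/33 per hour.
So worker B's rate is 1/11 − 1/33 = 2/33, meaning 33/2 hours alone.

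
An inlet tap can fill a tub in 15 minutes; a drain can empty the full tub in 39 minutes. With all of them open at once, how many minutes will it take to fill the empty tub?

Net rate = 1/15 − 1/39 = (13 − 5)/195 = 8/195 per minute.
Filling time = 1 ÷ (8/195) = 195/8 minutes.

195/8 minutes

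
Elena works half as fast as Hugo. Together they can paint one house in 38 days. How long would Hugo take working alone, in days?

57 days

Let Hugo's rate be r; then Elena's rate is (1/2)r, so together (1/2 + 1)r = (3/2)r = 1/38.
Thus r = 1/57 per day.
Hugo alone: 57 days; Elena alone: 114 days.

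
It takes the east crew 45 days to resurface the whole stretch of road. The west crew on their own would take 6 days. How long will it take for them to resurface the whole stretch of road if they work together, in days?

90/17 days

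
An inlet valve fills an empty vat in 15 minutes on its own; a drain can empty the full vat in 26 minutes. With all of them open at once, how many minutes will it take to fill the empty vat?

Net rate = 1/15 − 1/26 = (26 − 15)/390 = 11/390 per minute.
Filling time = 1 ÷ (11/390) = 390/11 minutes.

390/11 minutes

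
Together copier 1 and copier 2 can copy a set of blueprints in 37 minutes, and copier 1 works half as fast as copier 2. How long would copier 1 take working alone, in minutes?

111 minutes

Let copier 2's rate be r; then copier 1's rate is (1/2)r, so together (1/2 + 1)r = (3/2)r = 1/37.
Thus r = 2/111 per minute.
Copier 2 alone: 111/2 minutes; copier 1 alone: 111 minutes.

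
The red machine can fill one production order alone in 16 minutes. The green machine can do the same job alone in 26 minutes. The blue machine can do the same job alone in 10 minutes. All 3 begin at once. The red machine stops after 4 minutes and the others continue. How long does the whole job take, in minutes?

65/12 minutes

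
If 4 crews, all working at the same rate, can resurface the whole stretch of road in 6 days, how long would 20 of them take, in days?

Total work is 4·6 = 24 crew-days.
With 20 crews: 24/20 = 6/5 days.

6/5 days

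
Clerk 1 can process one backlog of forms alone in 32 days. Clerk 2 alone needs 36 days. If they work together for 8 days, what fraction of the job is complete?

17/36

Combined rate: 1/32 + 1/36 = (9 + 8)/288 = 17/288 per day.
In 8 days they complete 8·17/288 = 17/36 of the job.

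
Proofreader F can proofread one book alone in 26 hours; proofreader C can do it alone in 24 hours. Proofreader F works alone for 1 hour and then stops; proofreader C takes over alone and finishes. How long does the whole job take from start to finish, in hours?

313/13 hours

In 1 hour proofreader F does 1/26 of the job, leaving 25/26.
Proofreader C works at 1/24 per hour, so finishing takes 25/26 ÷ 1/24 = 300/13 hours.
Total time = 1 + 300/13 = 313/13 hours.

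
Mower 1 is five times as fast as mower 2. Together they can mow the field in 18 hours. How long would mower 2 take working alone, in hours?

Let mower 2's rate be r; then mower 1's rate is 5r, so together (5 + 1)r = 6r = 1/18.
Thus r = 1/108 per hour.
Mower 2 alone: 108 hours; mower 1 alone: 108/5 hours.

108 hours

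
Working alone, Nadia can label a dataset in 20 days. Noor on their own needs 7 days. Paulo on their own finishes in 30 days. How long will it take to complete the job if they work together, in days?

84/19 days

Combined rate: 1/20 + 1/7 + 1/30 = (21 + 60 + 14)/420 = 95/420 = 19/84 per day.
Time = 1 ÷ (19/84) = 84/19 days.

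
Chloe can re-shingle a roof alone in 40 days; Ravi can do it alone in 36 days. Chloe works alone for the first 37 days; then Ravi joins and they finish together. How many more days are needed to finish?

27/19 days

In 37 days Chloe does 37/40 of the job, leaving 3/40.
Chloe and Ravi together work at 19/360 per day, so finishing takes 3/40 ÷ 19/360 = 27/19 days.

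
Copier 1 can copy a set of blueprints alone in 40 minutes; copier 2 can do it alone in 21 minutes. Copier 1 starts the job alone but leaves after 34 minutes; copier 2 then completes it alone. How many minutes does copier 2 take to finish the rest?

63/20 minutes

In 34 minutes copier 1 does 34/40 = 17/20 of the job, leaving 3/20.
Copier 2 works at 1/21 per minute, so finishing takes 3/20 ÷ 1/21 = 63/20 minutes.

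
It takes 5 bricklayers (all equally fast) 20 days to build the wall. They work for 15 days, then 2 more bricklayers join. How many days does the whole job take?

One bricklayer does 1/100 of the job per day.
After 15 days with 5 bricklayers, 3/4 is done (1/4 left).
With 7 bricklayers the rate is 7/100, so the rest takes 1/4 ÷ 7/100 = 25/7 days.
Total = 15 + 25/7 = 130/7 days.

130/7 days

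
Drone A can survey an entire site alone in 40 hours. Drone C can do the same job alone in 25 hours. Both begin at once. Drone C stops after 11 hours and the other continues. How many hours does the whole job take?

In the first 11 hours the combined rate is 13/200, so 143/200 of the job is done, leaving 57/200.
After drone C leaves the rate is 1/40 per hour; the remaining 57/200 takes 57/5 hours.
Total = 11 + 57/5 = 112/5 hours.

112/5 hours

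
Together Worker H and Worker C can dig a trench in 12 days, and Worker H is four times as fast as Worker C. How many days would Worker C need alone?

Let Worker C's rate be r; then Worker H's rate is 4r, so together (4 + 1)r = 5r = 1/12.
Thus r = 1/60 per day.
Worker C alone: 60 days; Worker H alone: 15 days.

60 days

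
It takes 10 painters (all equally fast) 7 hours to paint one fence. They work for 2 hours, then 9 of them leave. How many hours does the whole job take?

52 hours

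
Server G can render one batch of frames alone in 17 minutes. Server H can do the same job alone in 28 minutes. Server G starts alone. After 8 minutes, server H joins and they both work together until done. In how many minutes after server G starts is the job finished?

In the first 8 minutes server G alone does 8/17 of the job, leaving 9/17.
Once everyone is working, combined rate: 1/17 + 1/28 = (28 + 17)/476 = 45/476 per minute.
Remaining 9/17 at 45/476 per minute takes 28/5 minutes.
Total from the start = 8 + 28/5 = 68/5 minutes.

68/5 minutes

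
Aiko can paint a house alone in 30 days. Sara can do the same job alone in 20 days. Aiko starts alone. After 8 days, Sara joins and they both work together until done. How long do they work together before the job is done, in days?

In the first 8 days Aiko alone does 8/30 = 4/15 of the job, leaving 11/15.
Once everyone is working, combined rate: 1/30 + 1/20 = (2 + 3)/60 = 5/60 = 1/12 per day.
Remaining 11/15 at 1/12 per day takes 44/5 days.

44/5 days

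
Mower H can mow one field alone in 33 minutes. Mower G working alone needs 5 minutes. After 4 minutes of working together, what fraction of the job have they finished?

Combined rate: 1/33 + 1/5 = (5 + 33)/165 = 38/165 per minute.
In 4 minutes they complete 4·38/165 = 152/165 of the job.

152/165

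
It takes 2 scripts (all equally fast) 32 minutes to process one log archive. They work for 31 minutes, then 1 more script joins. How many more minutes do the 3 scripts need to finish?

2/3 minutes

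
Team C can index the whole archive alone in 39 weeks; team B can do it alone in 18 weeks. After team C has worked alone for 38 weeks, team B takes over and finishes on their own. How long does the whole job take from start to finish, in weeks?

In 38 weeks team C does 38/39 of the job, leaving 1/39.
Team B works at 1/18 per week, so finishing takes 1/39 ÷ 1/18 = 6/13 weeks.
Total time = 38 + 6/13 = 500/13 weeks.

500/13 weeks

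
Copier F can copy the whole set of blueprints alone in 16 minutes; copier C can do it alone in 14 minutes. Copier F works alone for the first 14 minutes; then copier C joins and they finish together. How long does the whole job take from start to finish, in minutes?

In 14 minutes copier F does 14/16 = 7/8 of the job, leaving 1/8.
Copier F and copier C together work at 15/112 per minute, so finishing takes 1/8 ÷ 15/112 = 14/15 minutes.
Total time = 14 + 14/15 = 224/15 minutes.

224/15 minutes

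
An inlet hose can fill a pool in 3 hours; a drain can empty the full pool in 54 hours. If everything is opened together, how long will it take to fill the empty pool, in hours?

54/17 hours

Net rate = 1/3 − 1/54 = (18 − 1)/54 = 17/54 per hour.
Filling time = 1 ÷ (17/54) = 54/17 hours.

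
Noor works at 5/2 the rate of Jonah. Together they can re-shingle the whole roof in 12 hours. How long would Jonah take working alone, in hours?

Let Jonah's rate be r; then Noor's rate is (5/2)r, so together (5/2 + 1)r = (7/2)r = 1/12.
Thus r = 1/42 per hour.
Jonah alone: 42 hours; Noor alone: 84/5 hours.

42 hours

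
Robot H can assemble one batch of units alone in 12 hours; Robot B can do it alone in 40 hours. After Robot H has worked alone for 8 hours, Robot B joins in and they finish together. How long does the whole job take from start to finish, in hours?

144/13 hours

In 8 hours Robot H does 8/12 = 2/3 of the job, leaving 1/3.
Robot H and Robot B together work at 13/120 per hour, so finishing takes 1/3 ÷ 13/120 = 40/13 hours.
Total time = 8 + 40/13 = 144/13 hours.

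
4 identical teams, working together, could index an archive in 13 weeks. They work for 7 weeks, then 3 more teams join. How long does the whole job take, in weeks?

One team does 1/52 of the job per week.
After 7 weeks with 4 teams, 7/13 is done (6/13 left).
With 7 teams the rate is 7/52, so the rest takes 6/13 ÷ 7/52 = 24/7 weeks.
Total = 7 + 24/7 = 73/7 weeks.

73/7 weeks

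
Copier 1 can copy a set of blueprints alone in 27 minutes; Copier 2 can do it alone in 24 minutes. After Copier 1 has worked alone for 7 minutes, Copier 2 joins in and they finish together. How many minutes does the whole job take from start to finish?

279/17 minutes

In 7 minutes Copier 1 does 7/27 of the job, leaving 20/27.
Copier 1 and Copier 2 together work at 17/216 per minute, so finishing takes 20/27 ÷ 17/216 = 160/17 minutes.
Total time = 7 + 160/17 = 279/17 minutes.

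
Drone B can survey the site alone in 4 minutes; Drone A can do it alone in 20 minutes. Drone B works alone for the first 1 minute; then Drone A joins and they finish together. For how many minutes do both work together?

5/2 minutes

In 1 minute Drone B does 1/4 of the job, leaving 3/4.
Drone B and Drone A together work at 3/10 per minute, so finishing takes 3/4 ÷ 3/10 = 5/2 minutes.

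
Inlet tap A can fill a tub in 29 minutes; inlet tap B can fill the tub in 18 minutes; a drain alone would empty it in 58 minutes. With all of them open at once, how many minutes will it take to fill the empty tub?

Net rate = 1/29 + 1/18 − 1/58 = (18 + 29 − 9)/522 = 38/522 = 19/261 per minute.
Filling time = 1 ÷ (19/261) = 261/19 minutes.

261/19 minutes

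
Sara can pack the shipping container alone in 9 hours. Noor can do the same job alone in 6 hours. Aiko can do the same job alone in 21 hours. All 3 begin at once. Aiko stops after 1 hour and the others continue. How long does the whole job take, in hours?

In the first 1 hour the combined rate is 41/126, so 41/126 of the job is done, leaving 85/126.
After Aiko leaves the rate is 5/18 per hour; the remaining 85/126 takes 17/7 hours.
Total = 1 + 17/7 = 24/7 hours.

24/7 hours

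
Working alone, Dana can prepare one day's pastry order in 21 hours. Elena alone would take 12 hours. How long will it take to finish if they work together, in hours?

84/11 hours

With two workers the combined time is the product over the sum: 21·12/(21+12) = 252/33 = 84/11 hours.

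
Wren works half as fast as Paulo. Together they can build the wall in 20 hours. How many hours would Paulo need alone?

30 hours

Let Paulo's rate be r; then Wren's rate is (1/2)r, so together (1/2 + 1)r = (3/2)r = 1/20.
Thus r = 1/30 per hour.
Paulo alone: 30 hours; Wren alone: 60 hours.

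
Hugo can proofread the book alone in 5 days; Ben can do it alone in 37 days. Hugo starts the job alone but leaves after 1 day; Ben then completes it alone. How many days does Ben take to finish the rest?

In 1 day Hugo does 1/5 of the job, leaving 4/5.
Ben works at 1/37 per day, so finishing takes 4/5 ÷ 1/37 = 148/5 days.

148/5 days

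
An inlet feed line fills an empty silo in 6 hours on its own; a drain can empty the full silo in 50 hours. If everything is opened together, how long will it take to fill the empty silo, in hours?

75/11 hours

Net rate = 1/6 − 1/50 = (25 − 3)/150 = 22/150 = 11/75 per hour.
Filling time = 1 ÷ (11/75) = 75/11 hours.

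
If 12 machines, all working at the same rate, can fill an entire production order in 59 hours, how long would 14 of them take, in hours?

Total work is 12·59 = 708 machine-hours.
With 14 machines: 708/14 = 354/7 hours.

354/7 hours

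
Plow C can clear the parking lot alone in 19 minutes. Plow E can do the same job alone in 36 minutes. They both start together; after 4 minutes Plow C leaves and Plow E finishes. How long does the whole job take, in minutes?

In the first 4 minutes the combined rate is 55/684, so 55/171 of the job is done, leaving 116/171.
After Plow C leaves the rate is 1/36 per minute; the remaining 116/171 takes 464/19 minutes.
Total = 4 + 464/19 = 540/19 minutes.

540/19 minutes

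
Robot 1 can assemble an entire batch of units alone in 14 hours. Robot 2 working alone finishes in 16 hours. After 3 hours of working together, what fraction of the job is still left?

67/112

Combined rate: 1/14 + 1/16 = (8 + 7)/112 = 15/112 per hour.
In 3 hours they complete 3·15/112 = 45/112 of the job.
So 67/112 remains.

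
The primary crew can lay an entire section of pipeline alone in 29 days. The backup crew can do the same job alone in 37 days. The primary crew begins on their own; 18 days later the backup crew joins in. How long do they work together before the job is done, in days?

37/6 days

In the first 18 days the primary crew alone does 18/29 of the job, leaving 11/29.
Once everyone is working, combined rate: 1/29 + 1/37 = (37 + 29)/1073 = 66/1073 per day.
Remaining 11/29 at 66/1073 per day takes 37/6 days.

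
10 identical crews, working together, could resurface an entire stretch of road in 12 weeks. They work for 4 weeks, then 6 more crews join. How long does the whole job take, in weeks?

9 weeks

One crew does 1/120 of the job per week.
After 4 weeks with 10 crews, 1/3 is done (2/3 left).
With 16 crews the rate is 16/120 = 2/15, so the rest takes 2/3 ÷ 2/15 = 5 weeks.
Total = 4 + 5 = 9 weeks.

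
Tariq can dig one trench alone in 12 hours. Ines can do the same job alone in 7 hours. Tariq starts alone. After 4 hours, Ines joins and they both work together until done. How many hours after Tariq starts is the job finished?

In the first 4 hours Tariq alone does 4/12 = 1/3 of the job, leaving 2/3.
Once everyone is working, combined rate: 1/12 + 1/7 = (7 + 12)/84 = 19/84 per hour.
Remaining 2/3 at 19/84 per hour takes 56/19 hours.
Total from the start = 4 + 56/19 = 132/19 hours.

132/19 hours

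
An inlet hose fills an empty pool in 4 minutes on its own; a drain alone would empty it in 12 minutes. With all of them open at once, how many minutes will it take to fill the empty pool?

6 minutes

Net rate = 1/4 − 1/12 = (3 − 1)/12 = 2/12 = 1/6 per minute.
Filling time = 1 ÷ (1/6) = 6 minutes.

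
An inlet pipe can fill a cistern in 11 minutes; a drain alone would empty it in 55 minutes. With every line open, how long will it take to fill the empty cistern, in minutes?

55/4 minutes

Net rate = 1/11 − 1/55 = (5 − 1)/55 = 4/55 per minute.
Filling time = 1 ÷ (4/55) = 55/4 minutes.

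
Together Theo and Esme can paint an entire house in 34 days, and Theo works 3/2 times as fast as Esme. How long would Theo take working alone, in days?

170/3 days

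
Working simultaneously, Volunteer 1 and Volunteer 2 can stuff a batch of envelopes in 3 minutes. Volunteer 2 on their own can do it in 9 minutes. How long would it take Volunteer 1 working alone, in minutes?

9/2 minutes

Combined rate is 1/3 per minute.
Known contribution: 1/9 per minute.
So Volunteer 1's rate is 1/3 − 1/9 = 2/9, meaning 9/2 minutes alone.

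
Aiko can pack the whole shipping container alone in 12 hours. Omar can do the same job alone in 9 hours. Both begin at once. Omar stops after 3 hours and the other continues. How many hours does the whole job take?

In the first 3 hours the combined rate is 7/36, so 7/12 of the job is done, leaving 5/12.
After Omar leaves the rate is 1/12 per hour; the remaining 5/12 takes 5 hours.
Total = 3 + 5 = 8 hours.

8 hours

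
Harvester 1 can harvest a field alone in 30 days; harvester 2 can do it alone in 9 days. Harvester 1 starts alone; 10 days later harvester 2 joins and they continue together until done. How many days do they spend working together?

60/13 days

In 10 days harvester 1 does 10/30 = 1/3 of the job, leaving 2/3.
Harvester 1 and harvester 2 together work at 13/90 per day, so finishing takes 2/3 ÷ 13/90 = 60/13 days.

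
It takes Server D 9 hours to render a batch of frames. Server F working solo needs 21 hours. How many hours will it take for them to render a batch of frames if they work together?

63/10 hours

Combined rate: 1/9 + 1/21 = (7 + 3)/63 = 10/63 per hour.
Time = 1 ÷ (10/63) = 63/10 hours.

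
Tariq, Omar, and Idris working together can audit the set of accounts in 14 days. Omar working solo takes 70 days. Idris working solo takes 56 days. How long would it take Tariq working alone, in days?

280/11 days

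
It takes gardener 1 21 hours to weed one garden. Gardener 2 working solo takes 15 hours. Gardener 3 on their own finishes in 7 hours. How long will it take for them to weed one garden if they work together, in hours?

35/9 hours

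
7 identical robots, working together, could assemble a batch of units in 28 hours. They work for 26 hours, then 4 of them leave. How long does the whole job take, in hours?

92/3 hours

One robot does 1/196 of the job per hour.
After 26 hours with 7 robots, 13/14 is done (1/14 left).
With 3 robots the rate is 3/196, so the rest takes 1/14 ÷ 3/196 = 14/3 hours.
Total = 26 + 14/3 = 92/3 hours.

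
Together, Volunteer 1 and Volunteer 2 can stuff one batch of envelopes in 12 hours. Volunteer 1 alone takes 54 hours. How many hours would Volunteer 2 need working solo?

Combined rate is 1/12 per hour.
Known contribution: 1/54 per hour.
So Volunteer 2's rate is 1/12 − 1/54 = 7/108, meaning 108/7 hours alone.

108/7 hours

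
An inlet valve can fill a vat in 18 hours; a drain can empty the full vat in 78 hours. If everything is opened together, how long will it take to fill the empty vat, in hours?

117/5 hours

Net rate = 1/18 − 1/78 = (13 − 3)/234 = 10/234 = 5/117 per hour.
Filling time = 1 ÷ (5/117) = 117/5 hours.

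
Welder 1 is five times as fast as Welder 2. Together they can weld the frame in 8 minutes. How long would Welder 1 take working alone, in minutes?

48/5 minutes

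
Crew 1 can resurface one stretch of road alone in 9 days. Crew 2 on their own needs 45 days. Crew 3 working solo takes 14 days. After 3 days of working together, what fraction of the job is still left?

27/70

Combined rate: 1/9 + 1/45 + 1/14 = (70 + 14 + 45)/630 = 129/630 = 43/210 per day.
In 3 days they complete 3·43/210 = 43/70 of the job.
So 27/70 remains.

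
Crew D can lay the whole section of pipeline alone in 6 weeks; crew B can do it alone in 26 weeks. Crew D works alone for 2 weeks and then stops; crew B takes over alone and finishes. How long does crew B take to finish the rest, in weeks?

In 2 weeks crew D does 2/6 = 1/3 of the job, leaving 2/3.
Crew B works at 1/26 per week, so finishing takes 2/3 ÷ 1/26 = 52/3 weeks.

52/3 weeks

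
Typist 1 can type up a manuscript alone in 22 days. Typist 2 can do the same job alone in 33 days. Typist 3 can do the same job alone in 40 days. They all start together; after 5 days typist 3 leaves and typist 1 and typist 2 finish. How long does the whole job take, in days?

In the first 5 days the combined rate is 133/1320, so 133/264 of the job is done, leaving 131/264.
After typist 3 leaves the rate is 5/66 per day; the remaining 131/264 takes 131/20 days.
Total = 5 + 131/20 = 231/20 days.

231/20 days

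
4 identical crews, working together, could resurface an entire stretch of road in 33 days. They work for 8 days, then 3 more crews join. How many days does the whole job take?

One crew does 1/132 of the job per day.
After 8 days with 4 crews, 8/33 is done (25/33 left).
With 7 crews the rate is 7/132, so the rest takes 25/33 ÷ 7/132 = 100/7 days.
Total = 8 + 100/7 = 156/7 days.

156/7 days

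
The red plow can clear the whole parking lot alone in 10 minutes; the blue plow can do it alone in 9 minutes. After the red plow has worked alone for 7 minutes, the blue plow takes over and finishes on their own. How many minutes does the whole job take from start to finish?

In 7 minutes the red plow does 7/10 of the job, leaving 3/10.
The blue plow works at 1/9 per minute, so finishing takes 3/10 ÷ 1/9 = 27/10 minutes.
Total time = 7 + 27/10 = 97/10 minutes.

97/10 minutes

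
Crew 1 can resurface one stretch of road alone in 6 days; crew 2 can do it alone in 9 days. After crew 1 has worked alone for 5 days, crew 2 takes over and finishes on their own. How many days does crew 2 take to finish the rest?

3/2 days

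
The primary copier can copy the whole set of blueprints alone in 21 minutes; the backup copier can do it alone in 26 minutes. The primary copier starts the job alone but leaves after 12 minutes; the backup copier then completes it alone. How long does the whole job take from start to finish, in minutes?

In 12 minutes the primary copier does 12/21 = 4/7 of the job, leaving 3/7.
The backup copier works at 1/26 per minute, so finishing takes 3/7 ÷ 1/26 = 78/7 minutes.
Total time = 12 + 78/7 = 162/7 minutes.

162/7 minutes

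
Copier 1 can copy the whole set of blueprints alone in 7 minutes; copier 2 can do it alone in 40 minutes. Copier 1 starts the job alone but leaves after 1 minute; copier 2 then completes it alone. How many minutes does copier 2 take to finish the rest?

240/7 minutes

In 1 minute copier 1 does 1/7 of the job, leaving 6/7.
Copier 2 works at 1/40 per minute, so finishing takes 6/7 ÷ 1/40 = 240/7 minutes.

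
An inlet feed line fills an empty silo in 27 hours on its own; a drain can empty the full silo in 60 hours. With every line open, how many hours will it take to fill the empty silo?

Net rate = 1/27 − 1/60 = (20 − 9)/540 = 11/540 per hour.
Filling time = 1 ÷ (11/540) = 540/11 hours.

540/11 hours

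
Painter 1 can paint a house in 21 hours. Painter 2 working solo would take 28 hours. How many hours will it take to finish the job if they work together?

Combined rate: 1/21 + 1/28 = (4 + 3)/84 = 7/84 = 1/12 per hour.
Time = 1 ÷ (1/12) = 12 hours.

12 hours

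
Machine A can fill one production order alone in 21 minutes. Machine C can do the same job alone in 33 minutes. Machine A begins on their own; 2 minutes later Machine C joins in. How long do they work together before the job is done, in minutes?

In the first 2 minutes Machine A alone does 2/21 of the job, leaving 19/21.
Once everyone is working, combined rate: 1/21 + 1/33 = (11 + 7)/231 = 18/231 = 6/77 per minute.
Remaining 19/21 at 6/77 per minute takes 209/18 minutes.

209/18 minutes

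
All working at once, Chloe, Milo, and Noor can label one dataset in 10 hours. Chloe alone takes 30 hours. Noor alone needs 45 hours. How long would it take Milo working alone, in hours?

45/2 hours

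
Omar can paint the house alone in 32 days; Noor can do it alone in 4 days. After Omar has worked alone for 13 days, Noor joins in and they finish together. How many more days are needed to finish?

In 13 days Omar does 13/32 of the job, leaving 19/32.
Omar and Noor together work at 9/32 per day, so finishing takes 19/32 ÷ 9/32 = 19/9 days.

19/9 days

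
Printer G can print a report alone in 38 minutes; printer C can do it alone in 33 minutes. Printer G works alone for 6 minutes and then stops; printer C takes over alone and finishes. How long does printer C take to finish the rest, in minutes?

528/19 minutes

In 6 minutes printer G does 6/38 = 3/19 of the job, leaving 16/19.
Printer C works at 1/33 per minute, so finishing takes 16/19 ÷ 1/33 = 528/19 minutes.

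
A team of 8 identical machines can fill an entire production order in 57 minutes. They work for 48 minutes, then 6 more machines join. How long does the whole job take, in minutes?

372/7 minutes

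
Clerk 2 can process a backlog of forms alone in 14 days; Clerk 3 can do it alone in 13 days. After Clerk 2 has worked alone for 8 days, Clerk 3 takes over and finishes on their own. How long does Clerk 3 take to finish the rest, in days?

39/7 days

In 8 days Clerk 2 does 8/14 = 4/7 of the job, leaving 3/7.
Clerk 3 works at 1/13 per day, so finishing takes 3/7 ÷ 1/13 = 39/7 days.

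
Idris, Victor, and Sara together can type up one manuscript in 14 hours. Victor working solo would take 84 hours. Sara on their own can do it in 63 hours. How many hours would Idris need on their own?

252/11 hours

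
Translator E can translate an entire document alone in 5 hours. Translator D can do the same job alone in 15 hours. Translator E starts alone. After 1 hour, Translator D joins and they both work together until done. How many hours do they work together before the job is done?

In the first 1 hour Translator E alone does 1/5 of the job, leaving 4/5.
Once everyone is working, combined rate: 1/5 + 1/15 = (3 + 1)/15 = 4/15 per hour.
Remaining 4/5 at 4/15 per hour takes 3 hours.

3 hours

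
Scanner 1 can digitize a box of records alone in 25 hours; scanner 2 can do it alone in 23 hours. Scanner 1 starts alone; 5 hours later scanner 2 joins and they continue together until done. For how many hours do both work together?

In 5 hours scanner 1 does 5/25 = 1/5 of the job, leaving 4/5.
Scanner 1 and scanner 2 together work at 48/575 per hour, so finishing takes 4/5 ÷ 48/575 = 115/12 hours.

115/12 hours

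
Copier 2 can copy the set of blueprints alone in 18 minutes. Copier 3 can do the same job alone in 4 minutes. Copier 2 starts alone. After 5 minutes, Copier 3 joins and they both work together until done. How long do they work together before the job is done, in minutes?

In the first 5 minutes Copier 2 alone does 5/18 of the job, leaving 13/18.
Once everyone is working, combined rate: 1/18 + 1/4 = (2 + 9)/36 = 11/36 per minute.
Remaining 13/18 at 11/36 per minute takes 26/11 minutes.

26/11 minutes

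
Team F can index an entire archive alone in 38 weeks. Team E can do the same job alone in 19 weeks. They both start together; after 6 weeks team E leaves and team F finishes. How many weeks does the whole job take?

26 weeks

In the first 6 weeks the combined rate is 3/38, so 9/19 of the job is done, leaving 10/19.
After team E leaves the rate is 1/38 per week; the remaining 10/19 takes 20 weeks.
Total = 6 + 20 = 26 weeks.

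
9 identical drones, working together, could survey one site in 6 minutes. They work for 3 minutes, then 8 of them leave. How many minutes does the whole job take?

One drone does 1/54 of the job per minute.
After 3 minutes with 9 drones, 1/2 is done (1/2 left).
With 1 drone the rate is 1/54, so the rest takes 1/2 ÷ 1/54 = 27 minutes.
Total = 3 + 27 = 30 minutes.

30 minutes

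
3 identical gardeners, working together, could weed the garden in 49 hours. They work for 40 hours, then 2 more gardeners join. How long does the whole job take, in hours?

One gardener does 1/147 of the job per hour.
After 40 hours with 3 gardeners, 40/49 is done (9/49 left).
With 5 gardeners the rate is 5/147, so the rest takes 9/49 ÷ 5/147 = 27/5 hours.
Total = 40 + 27/5 = 227/5 hours.

227/5 hours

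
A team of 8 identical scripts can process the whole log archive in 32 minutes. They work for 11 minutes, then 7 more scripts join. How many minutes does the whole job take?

111/5 minutes

One script does 1/256 of the job per minute.
After 11 minutes with 8 scripts, 11/32 is done (21/32 left).
With 15 scripts the rate is 15/256, so the rest takes 21/32 ÷ 15/256 = 56/5 minutes.
Total = 11 + 56/5 = 111/5 minutes.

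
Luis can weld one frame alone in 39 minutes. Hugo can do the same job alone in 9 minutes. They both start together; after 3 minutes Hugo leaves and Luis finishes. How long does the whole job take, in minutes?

26 minutes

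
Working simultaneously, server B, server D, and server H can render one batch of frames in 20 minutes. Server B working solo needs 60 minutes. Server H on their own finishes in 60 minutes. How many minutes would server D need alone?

Combined rate is 1/20 per minute.
Known contribution: 1/60 + 1/60 = (1 + 1)/60 = 2/60 = 1/30 per minute.
So server D's rate is 1/20 − 1/30 = 1/60, meaning 60 minutes alone.

60 minutes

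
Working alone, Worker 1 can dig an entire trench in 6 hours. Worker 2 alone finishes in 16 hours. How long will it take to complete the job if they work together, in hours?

48/11 hours

Combined rate: 1/6 + 1/16 = (8 + 3)/48 = 11/48 per hour.
Time = 1 ÷ (11/48) = 48/11 hours.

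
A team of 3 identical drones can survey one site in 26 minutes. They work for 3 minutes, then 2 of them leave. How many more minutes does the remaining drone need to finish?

69 minutes

One drone does 1/78 of the job per minute.
After 3 minutes with 3 drones, 3/26 is done (23/26 left).
With 1 drone the rate is 1/78, so the rest takes 23/26 ÷ 1/78 = 69 minutes.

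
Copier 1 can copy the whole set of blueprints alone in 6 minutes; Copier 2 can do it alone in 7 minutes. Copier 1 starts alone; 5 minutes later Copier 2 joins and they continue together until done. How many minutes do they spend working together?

7/13 minutes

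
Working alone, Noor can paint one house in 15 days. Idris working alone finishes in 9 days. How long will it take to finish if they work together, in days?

With two workers the combined time is the product over the sum: 15·9/(15+9) = 135/24 = 45/8 days.

45/8 days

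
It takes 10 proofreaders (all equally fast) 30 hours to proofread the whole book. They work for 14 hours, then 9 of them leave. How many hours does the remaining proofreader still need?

160 hours

One proofreader does 1/300 of the job per hour.
After 14 hours with 10 proofreaders, 7/15 is done (8/15 left).
With 1 proofreader the rate is 1/300, so the rest takes 8/15 ÷ 1/300 = 160 hours.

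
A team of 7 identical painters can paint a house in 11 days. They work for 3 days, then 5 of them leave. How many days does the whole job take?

31 days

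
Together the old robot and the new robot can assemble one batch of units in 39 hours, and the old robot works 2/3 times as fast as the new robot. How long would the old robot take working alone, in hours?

Let the new robot's rate be r; then the old robot's rate is (2/3)r, so together (2/3 + 1)r = (5/3)r = 1/39.
Thus r = 1/65 per hour.
The new robot alone: 65 hours; the old robot alone: 195/2 hours.

195/2 hours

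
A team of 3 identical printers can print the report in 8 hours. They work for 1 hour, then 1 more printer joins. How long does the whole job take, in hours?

One printer does 1/24 of the job per hour.
After 1 hour with 3 printers, 1/8 is done (7/8 left).
With 4 printers the rate is 4/24 = 1/6, so the rest takes 7/8 ÷ 1/6 = 21/4 hours.
Total = 1 + 21/4 = 25/4 hours.

25/4 hours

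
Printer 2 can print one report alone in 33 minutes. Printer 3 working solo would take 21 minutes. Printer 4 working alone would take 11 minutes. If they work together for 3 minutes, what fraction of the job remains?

38/77

Combined rate: 1/33 + 1/21 + 1/11 = (7 + 11 + 21)/231 = 39/231 = 13/77 per minute.
In 3 minutes they complete 3·13/77 = 39/77 of the job.
So 38/77 remains.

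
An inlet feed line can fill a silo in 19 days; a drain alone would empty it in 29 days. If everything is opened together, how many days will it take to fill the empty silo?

Net rate = 1/19 − 1/29 = (29 − 19)/551 = 10/551 per day.
Filling time = 1 ÷ (10/551) = 551/10 days.

551/10 days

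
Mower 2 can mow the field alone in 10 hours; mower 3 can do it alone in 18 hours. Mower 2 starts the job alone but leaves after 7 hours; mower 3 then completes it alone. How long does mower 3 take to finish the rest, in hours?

27/5 hours

In 7 hours mower 2 does 7/10 of the job, leaving 3/10.
Mower 3 works at 1/18 per hour, so finishing takes 3/10 ÷ 1/18 = 27/5 hours.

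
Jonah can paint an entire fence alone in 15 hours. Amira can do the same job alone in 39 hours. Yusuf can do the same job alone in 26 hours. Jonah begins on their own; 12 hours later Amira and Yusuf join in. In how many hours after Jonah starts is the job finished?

230/17 hours

In the first 12 hours Jonah alone does 12/15 = 4/5 of the job, leaving 1/5.
Once everyone is working, combined rate: 1/15 + 1/39 + 1/26 = (26 + 10 + 15)/390 = 51/390 = 17/130 per hour.
Remaining 1/5 at 17/130 per hour takes 26/17 hours.
Total from the start = 12 + 26/17 = 230/17 hours.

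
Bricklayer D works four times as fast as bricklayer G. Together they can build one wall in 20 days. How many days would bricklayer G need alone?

Let bricklayer G's rate be r; then bricklayer D's rate is 4r, so together (4 + 1)r = 5r = 1/20.
Thus r = 1/100 per day.
Bricklayer G alone: 100 days; bricklayer D alone: 25 days.

100 days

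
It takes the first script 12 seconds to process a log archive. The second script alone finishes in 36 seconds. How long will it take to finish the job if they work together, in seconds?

Combined rate: 1/12 + 1/36 = (3 + 1)/36 = 4/36 = 1/9 per second.
Time = 1 ÷ (1/9) = 9 seconds.

9 seconds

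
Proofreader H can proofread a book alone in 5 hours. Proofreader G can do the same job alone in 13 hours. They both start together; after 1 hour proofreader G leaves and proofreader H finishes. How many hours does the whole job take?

60/13 hours

In the first 1 hour the combined rate is 18/65, so 18/65 of the job is done, leaving 47/65.
After proofreader G leaves the rate is 1/5 per hour; the remaining 47/65 takes 47/13 hours.
Total = 1 + 47/13 = 60/13 hours.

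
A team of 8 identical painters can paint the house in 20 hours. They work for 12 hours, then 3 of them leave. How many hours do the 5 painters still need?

64/5 hours

One painter does 1/160 of the job per hour.
After 12 hours with 8 painters, 3/5 is done (2/5 left).
With 5 painters the rate is 5/160 = 1/32, so the rest takes 2/5 ÷ 1/32 = 64/5 hours.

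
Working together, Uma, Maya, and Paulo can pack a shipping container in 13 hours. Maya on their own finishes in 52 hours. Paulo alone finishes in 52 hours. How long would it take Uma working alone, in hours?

Combined rate is 1/13 per hour.
Known contribution: 1/52 + 1/52 = (1 + 1)/52 = 2/52 = 1/26 per hour.
So Uma's rate is 1/13 − 1/26 = 1/26, meaning 26 hours alone.

26 hours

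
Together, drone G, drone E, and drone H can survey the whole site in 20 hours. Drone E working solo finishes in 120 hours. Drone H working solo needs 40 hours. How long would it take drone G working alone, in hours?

60 hours

Combined rate is 1/20 per hour.
Known contribution: 1/120 + 1/40 = (1 + 3)/120 = 4/120 = 1/30 per hour.
So drone G's rate is 1/20 − 1/30 = 1/60, meaning 60 hours alone.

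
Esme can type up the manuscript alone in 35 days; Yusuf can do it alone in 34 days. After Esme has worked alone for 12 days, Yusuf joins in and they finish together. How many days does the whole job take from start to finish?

70/3 days

In 12 days Esme does 12/35 of the job, leaving 23/35.
Esme and Yusuf together work at 69/1190 per day, so finishing takes 23/35 ÷ 69/1190 = 34/3 days.
Total time = 12 + 34/3 = 70/3 days.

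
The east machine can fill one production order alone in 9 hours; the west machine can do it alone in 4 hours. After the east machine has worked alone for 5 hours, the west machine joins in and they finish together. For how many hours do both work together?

In 5 hours the east machine does 5/9 of the job, leaving 4/9.
The east machine and the west machine together work at 13/36 per hour, so finishing takes 4/9 ÷ 13/36 = 16/13 hours.

16/13 hours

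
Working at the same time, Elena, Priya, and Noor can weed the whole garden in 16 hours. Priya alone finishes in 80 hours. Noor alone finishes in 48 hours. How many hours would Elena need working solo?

240/7 hours

Combined rate is 1/16 per hour.
Known contribution: 1/80 + 1/48 = (3 + 5)/240 = 8/240 = 1/30 per hour.
So Elena's rate is 1/16 − 1/30 = 7/240, meaning 240/7 hours alone.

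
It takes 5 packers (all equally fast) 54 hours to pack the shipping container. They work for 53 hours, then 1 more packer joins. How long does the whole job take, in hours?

323/6 hours

One packer does 1/270 of the job per hour.
After 53 hours with 5 packers, 53/54 is done (1/54 left).
With 6 packers the rate is 6/270 = 1/45, so the rest takes 1/54 ÷ 1/45 = 5/6 hours.
Total = 53 + 5/6 = 323/6 hours.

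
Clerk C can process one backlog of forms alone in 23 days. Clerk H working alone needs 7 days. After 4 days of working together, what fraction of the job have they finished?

Combined rate: 1/23 + 1/7 = (7 + 23)/161 = 30/161 per day.
In 4 days they complete 4·30/161 = 120/161 of the job.

120/161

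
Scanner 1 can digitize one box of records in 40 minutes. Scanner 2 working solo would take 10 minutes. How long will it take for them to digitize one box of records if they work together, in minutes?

8 minutes

With two workers the combined time is the product over the sum: 40·10/(40+10) = 400/50 = 8 minutes.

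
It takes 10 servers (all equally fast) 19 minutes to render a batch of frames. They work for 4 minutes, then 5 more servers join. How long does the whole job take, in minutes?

14 minutes

One server does 1/190 of the job per minute.
After 4 minutes with 10 servers, 4/19 is done (15/19 left).
With 15 servers the rate is 15/190 = 3/38, so the rest takes 15/19 ÷ 3/38 = 10 minutes.
Total = 4 + 10 = 14 minutes.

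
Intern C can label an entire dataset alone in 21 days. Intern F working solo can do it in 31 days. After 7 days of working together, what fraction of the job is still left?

Combined rate: 1/21 + 1/31 = (31 + 21)/651 = 52/651 per day.
In 7 days they complete 7·52/651 = 52/93 of the job.
So 41/93 remains.

41/93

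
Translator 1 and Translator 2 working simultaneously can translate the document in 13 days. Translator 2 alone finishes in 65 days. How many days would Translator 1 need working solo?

65/4 days

Combined rate is 1/13 per day.
Known contribution: 1/65 per day.
So Translator 1's rate is 1/13 − 1/65 = 4/65, meaning 65/4 days alone.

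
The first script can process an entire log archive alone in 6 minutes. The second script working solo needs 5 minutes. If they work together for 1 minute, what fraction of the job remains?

Combined rate: 1/6 + 1/5 = (5 + 6)/30 = 11/30 per minute.
In 1 minute they complete 1·11/30 = 11/30 of the job.
So 19/30 remains.

19/30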